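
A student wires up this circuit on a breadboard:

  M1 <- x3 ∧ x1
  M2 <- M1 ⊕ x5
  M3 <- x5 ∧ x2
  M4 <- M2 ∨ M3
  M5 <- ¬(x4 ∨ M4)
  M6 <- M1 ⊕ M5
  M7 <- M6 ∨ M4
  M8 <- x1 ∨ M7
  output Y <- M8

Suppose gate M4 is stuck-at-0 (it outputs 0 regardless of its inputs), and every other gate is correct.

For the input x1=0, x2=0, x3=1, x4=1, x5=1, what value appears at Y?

Propagate with M4 forced: M1=0, M2=1, M3=0, M4=0 [stuck-at-0], M5=0, M6=0, M7=0, M8=0.
So Y = 0. (Without the fault it would be 1.)

0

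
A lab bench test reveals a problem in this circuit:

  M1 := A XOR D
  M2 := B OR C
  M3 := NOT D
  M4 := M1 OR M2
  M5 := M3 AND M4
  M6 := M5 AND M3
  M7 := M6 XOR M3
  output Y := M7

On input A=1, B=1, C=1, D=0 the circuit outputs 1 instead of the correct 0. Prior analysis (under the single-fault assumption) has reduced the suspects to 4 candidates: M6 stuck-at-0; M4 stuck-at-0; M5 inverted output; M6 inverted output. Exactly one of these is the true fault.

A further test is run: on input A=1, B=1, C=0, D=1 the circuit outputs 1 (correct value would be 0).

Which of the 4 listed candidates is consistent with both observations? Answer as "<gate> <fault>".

Evaluate each candidate on input A=1, B=1, C=0, D=1:
  M6 stuck-at-0: M1=0, M2=1, M3=0, M4=1, M5=0, M6=0 [stuck-at-0], M7=0 → 0 — eliminated
  M4 stuck-at-0: M1=0, M2=1, M3=0, M4=0 [stuck-at-0], M5=0, M6=0, M7=0 → 0 — eliminated
  M5 inverted output: M1=0, M2=1, M3=0, M4=1, M5=1 [inverted output], M6=0, M7=0 → 0 — eliminated
  M6 inverted output: M1=0, M2=1, M3=0, M4=1, M5=0, M6=1 [inverted output], M7=1 → 1 — matches
Only M6 inverted output reproduces the observed 1.

M6 inverted output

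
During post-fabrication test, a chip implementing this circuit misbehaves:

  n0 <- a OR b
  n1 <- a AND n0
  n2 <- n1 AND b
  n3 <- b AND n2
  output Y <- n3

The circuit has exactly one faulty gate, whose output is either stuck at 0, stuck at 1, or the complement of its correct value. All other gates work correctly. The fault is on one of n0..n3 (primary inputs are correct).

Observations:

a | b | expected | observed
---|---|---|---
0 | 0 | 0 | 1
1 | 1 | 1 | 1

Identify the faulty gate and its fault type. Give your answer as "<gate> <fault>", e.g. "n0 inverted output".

Fault-free values for test 1 (a=0, b=0): n0=0, n1=0, n2=0, n3=0, giving Y=0. Observed 1.
Test 1: faults giving observed 1 are {n3 stuck-at-1, n3 inverted output}.
Test 2 (a=1, b=1): fault-free n0=1, n1=1, n2=1, n3=1 → 1; observed 1. Eliminates n3 inverted output.
Only n3 stuck-at-1 is consistent with every test.

n3 stuck-at-1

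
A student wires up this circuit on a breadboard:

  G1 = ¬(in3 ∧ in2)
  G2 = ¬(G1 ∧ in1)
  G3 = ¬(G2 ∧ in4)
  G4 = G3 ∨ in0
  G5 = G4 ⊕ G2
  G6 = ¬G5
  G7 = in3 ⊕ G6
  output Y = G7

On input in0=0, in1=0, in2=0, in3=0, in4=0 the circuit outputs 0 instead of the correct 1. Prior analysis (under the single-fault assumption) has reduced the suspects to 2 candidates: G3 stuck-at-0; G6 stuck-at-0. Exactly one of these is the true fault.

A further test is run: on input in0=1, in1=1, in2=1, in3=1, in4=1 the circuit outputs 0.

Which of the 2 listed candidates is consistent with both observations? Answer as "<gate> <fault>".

G3 stuck-at-0

Evaluate each candidate on input in0=1, in1=1, in2=1, in3=1, in4=1:
  G3 stuck-at-0: G1=0, G2=1, G3=0 [stuck-at-0], G4=1, G5=0, G6=1, G7=0 → 0 — matches
  G6 stuck-at-0: G1=0, G2=1, G3=0, G4=1, G5=0, G6=0 [stuck-at-0], G7=1 → 1 — eliminated
Only G3 stuck-at-0 reproduces the observed 0.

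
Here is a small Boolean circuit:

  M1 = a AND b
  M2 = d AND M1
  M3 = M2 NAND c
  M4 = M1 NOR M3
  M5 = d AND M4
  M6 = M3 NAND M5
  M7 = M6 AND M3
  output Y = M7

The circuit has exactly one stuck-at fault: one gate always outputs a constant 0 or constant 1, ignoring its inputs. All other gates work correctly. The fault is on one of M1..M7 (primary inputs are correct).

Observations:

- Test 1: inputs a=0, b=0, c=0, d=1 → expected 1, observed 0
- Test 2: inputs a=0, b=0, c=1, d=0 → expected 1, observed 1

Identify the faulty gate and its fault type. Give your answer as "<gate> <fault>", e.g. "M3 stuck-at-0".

M4 stuck-at-1

Fault-free values for test 1 (a=0, b=0, c=0, d=1): M1=0, M2=0, M3=1, M4=0, M5=0, M6=1, M7=1, giving Y=1. Observed 0.
Test 1: faults giving observed 0 are {M3 stuck-at-0, M4 stuck-at-1, M5 stuck-at-1, M6 stuck-at-0, M7 stuck-at-0}.
Test 2 (a=0, b=0, c=1, d=0): fault-free M1=0, M2=0, M3=1, M4=0, M5=0, M6=1, M7=1 → 1; observed 1. Eliminates M3 stuck-at-0, M5 stuck-at-1, M6 stuck-at-0, M7 stuck-at-0.
Only M4 stuck-at-1 is consistent with every test.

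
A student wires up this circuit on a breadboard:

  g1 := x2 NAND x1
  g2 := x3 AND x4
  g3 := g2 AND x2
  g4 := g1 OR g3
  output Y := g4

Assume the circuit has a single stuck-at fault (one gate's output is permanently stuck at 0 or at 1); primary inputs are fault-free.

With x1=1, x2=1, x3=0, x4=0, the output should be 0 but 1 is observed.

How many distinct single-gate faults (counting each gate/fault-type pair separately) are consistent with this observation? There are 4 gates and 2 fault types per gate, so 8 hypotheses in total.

Fault-free: g1=0, g2=0, g3=0, g4=0 → 0. Observed 1.
  g1 stuck-at-0: output 0 ✗
  g1 stuck-at-1: output 1 ✓
  g2 stuck-at-0: output 0 ✗
  g2 stuck-at-1: output 1 ✓
  g3 stuck-at-0: output 0 ✗
  g3 stuck-at-1: output 1 ✓
  g4 stuck-at-0: output 0 ✗
  g4 stuck-at-1: output 1 ✓
Consistent faults: {g1 stuck-at-1, g2 stuck-at-1, g3 stuck-at-1, g4 stuck-at-1} — 4 in all.

4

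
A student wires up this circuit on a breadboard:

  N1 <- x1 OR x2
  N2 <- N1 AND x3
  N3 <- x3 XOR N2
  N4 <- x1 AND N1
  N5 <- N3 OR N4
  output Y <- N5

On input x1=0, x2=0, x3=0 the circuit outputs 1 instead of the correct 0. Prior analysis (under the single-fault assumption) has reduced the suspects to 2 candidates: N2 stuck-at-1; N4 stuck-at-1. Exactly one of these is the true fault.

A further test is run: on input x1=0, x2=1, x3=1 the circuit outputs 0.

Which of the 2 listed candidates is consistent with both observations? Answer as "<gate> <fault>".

N2 stuck-at-1

Evaluate each candidate on input x1=0, x2=1, x3=1:
  N2 stuck-at-1: N1=1, N2=1 [stuck-at-1], N3=0, N4=0, N5=0 → 0 — matches
  N4 stuck-at-1: N1=1, N2=1, N3=0, N4=1 [stuck-at-1], N5=1 → 1 — eliminated
Only N2 stuck-at-1 reproduces the observed 0.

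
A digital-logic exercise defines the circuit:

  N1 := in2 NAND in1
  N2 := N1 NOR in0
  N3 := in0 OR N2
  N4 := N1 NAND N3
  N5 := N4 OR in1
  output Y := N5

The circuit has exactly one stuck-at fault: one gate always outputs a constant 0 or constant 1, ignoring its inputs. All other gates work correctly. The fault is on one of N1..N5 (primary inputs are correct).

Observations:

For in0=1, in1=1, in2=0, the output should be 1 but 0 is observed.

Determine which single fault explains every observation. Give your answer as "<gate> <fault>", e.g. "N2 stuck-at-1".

N5 stuck-at-0

Fault-free values for test 1 (in0=1, in1=1, in2=0): N1=1, N2=0, N3=1, N4=0, N5=1, giving Y=1. Observed 0.
Test 1: faults giving observed 0 are {N5 stuck-at-0}.
Only N5 stuck-at-0 is consistent with every test.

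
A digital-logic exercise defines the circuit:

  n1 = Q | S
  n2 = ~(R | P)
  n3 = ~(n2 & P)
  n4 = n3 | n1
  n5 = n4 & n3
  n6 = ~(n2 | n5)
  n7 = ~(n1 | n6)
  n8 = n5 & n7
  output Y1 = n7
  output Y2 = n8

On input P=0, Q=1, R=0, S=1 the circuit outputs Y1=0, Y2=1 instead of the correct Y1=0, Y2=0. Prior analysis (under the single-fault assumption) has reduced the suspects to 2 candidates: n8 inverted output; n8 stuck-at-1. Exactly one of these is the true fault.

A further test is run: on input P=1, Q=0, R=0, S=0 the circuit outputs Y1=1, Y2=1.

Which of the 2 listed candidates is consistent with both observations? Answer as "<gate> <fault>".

n8 stuck-at-1

Evaluate each candidate on input P=1, Q=0, R=0, S=0:
  n8 inverted output: n1=0, n2=0, n3=1, n4=1, n5=1, n6=0, n7=1, n8=0 [inverted output] → Y1=1, Y2=0 — eliminated
  n8 stuck-at-1: n1=0, n2=0, n3=1, n4=1, n5=1, n6=0, n7=1, n8=1 [stuck-at-1] → Y1=1, Y2=1 — matches
Only n8 stuck-at-1 reproduces the observed Y1=1, Y2=1.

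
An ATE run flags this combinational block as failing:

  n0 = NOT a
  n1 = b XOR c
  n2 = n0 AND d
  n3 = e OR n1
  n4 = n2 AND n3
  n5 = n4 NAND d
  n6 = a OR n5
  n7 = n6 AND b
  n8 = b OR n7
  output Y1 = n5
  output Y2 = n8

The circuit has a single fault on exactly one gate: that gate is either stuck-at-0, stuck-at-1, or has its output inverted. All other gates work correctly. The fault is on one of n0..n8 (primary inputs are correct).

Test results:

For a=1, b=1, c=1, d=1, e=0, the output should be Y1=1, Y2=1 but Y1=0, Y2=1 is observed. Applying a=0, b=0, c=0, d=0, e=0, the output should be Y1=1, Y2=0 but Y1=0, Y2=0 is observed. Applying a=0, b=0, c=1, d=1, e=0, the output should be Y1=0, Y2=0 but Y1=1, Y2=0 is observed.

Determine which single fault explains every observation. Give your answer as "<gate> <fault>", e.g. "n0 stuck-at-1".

Fault-free values for test 1 (a=1, b=1, c=1, d=1, e=0): n0=0, n1=0, n2=0, n3=0, n4=0, n5=1, n6=1, n7=1, n8=1, giving Y1=1, Y2=1. Observed Y1=0, Y2=1.
Test 1: faults giving observed Y1=0, Y2=1 are {n4 stuck-at-1, n4 inverted output, n5 stuck-at-0, n5 inverted output}.
Test 2 (a=0, b=0, c=0, d=0, e=0): fault-free n0=1, n1=0, n2=0, n3=0, n4=0, n5=1, n6=1, n7=0, n8=0 → Y1=1, Y2=0; observed Y1=0, Y2=0. Eliminates n4 stuck-at-1, n4 inverted output.
Test 3 (a=0, b=0, c=1, d=1, e=0): fault-free n0=1, n1=1, n2=1, n3=1, n4=1, n5=0, n6=0, n7=0, n8=0 → Y1=0, Y2=0; observed Y1=1, Y2=0. Eliminates n5 stuck-at-0.
Only n5 inverted output is consistent with every test.

n5 inverted output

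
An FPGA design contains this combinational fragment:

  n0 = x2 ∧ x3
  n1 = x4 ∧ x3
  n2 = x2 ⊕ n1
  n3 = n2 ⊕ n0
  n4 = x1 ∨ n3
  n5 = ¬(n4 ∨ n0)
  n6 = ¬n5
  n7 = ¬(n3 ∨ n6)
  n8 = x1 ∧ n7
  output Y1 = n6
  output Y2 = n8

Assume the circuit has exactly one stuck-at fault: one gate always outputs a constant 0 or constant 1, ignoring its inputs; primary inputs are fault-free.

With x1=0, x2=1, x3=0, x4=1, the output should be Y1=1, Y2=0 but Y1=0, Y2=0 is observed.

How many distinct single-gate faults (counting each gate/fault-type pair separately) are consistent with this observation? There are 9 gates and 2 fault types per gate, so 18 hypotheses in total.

Fault-free: n0=0, n1=0, n2=1, n3=1, n4=1, n5=0, n6=1, n7=0, n8=0 → Y1=1, Y2=0. Observed Y1=0, Y2=0.
  n0: none of the 2 fault types match ✗
  n1: stuck-at-1 ✓; others ✗
  n2: stuck-at-0 ✓; others ✗
  n3: stuck-at-0 ✓; others ✗
  n4: stuck-at-0 ✓; others ✗
  n5: stuck-at-1 ✓; others ✗
  n6: stuck-at-0 ✓; others ✗
  n7: none of the 2 fault types match ✗
  n8: none of the 2 fault types match ✗
Consistent faults: {n1 stuck-at-1, n2 stuck-at-0, n3 stuck-at-0, n4 stuck-at-0, n5 stuck-at-1, n6 stuck-at-0} — 6 in all.

6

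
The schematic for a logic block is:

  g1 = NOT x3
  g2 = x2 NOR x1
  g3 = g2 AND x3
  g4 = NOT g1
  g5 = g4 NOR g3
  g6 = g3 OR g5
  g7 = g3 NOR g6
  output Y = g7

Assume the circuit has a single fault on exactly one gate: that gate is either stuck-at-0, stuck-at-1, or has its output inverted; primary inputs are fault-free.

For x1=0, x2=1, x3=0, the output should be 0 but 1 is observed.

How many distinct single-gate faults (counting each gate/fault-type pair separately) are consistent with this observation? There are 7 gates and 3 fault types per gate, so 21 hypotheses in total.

Fault-free: g1=1, g2=0, g3=0, g4=0, g5=1, g6=1, g7=0 → 0. Observed 1.
  g1: stuck-at-0, inverted output ✓; others ✗
  g2: none of the 3 fault types match ✗
  g3: none of the 3 fault types match ✗
  g4: stuck-at-1, inverted output ✓; others ✗
  g5: stuck-at-0, inverted output ✓; others ✗
  g6: stuck-at-0, inverted output ✓; others ✗
  g7: stuck-at-1, inverted output ✓; others ✗
Consistent faults: {g1 stuck-at-0, g1 inverted output, g4 stuck-at-1, g4 inverted output, g5 stuck-at-0, g5 inverted output, g6 stuck-at-0, g6 inverted output, g7 stuck-at-1, g7 inverted output} — 10 in all.

10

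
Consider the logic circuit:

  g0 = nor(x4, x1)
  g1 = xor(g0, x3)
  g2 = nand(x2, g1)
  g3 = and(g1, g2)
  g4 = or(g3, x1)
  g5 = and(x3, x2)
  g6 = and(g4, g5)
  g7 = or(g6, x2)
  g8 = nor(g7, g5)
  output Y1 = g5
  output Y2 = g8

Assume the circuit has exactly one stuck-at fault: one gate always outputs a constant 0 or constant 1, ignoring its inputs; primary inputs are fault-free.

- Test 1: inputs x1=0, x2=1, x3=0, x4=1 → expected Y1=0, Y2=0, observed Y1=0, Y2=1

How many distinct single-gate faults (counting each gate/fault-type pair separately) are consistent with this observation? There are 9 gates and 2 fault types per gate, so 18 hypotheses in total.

2

Fault-free: g0=0, g1=0, g2=1, g3=0, g4=0, g5=0, g6=0, g7=1, g8=0 → Y1=0, Y2=0. Observed Y1=0, Y2=1.
  g0: none of the 2 fault types match ✗
  g1: none of the 2 fault types match ✗
  g2: none of the 2 fault types match ✗
  g3: none of the 2 fault types match ✗
  g4: none of the 2 fault types match ✗
  g5: none of the 2 fault types match ✗
  g6: none of the 2 fault types match ✗
  g7: stuck-at-0 ✓; others ✗
  g8: stuck-at-1 ✓; others ✗
Consistent faults: {g7 stuck-at-0, g8 stuck-at-1} — 2 in all.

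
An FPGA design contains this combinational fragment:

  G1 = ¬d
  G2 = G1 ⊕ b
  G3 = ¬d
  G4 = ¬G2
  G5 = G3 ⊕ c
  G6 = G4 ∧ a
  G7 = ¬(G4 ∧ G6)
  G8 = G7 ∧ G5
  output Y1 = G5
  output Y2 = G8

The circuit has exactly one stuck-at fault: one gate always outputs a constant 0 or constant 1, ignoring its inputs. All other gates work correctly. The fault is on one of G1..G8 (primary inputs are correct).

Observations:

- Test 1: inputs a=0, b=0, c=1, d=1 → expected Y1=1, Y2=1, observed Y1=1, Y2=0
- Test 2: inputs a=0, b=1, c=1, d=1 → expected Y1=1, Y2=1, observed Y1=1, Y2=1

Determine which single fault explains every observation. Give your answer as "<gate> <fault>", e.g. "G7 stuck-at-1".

G6 stuck-at-1

Fault-free values for test 1 (a=0, b=0, c=1, d=1): G1=0, G2=0, G3=0, G4=1, G5=1, G6=0, G7=1, G8=1, giving Y1=1, Y2=1. Observed Y1=1, Y2=0.
Test 1: faults giving observed Y1=1, Y2=0 are {G6 stuck-at-1, G7 stuck-at-0, G8 stuck-at-0}.
Test 2 (a=0, b=1, c=1, d=1): fault-free G1=0, G2=1, G3=0, G4=0, G5=1, G6=0, G7=1, G8=1 → Y1=1, Y2=1; observed Y1=1, Y2=1. Eliminates G7 stuck-at-0, G8 stuck-at-0.
Only G6 stuck-at-1 is consistent with every test.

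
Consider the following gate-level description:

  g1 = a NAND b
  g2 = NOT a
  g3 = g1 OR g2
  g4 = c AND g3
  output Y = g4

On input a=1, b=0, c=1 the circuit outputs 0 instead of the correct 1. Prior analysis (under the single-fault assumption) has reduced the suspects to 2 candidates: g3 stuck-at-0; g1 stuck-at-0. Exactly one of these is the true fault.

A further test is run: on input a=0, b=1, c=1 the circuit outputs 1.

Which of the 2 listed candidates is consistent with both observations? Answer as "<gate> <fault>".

g1 stuck-at-0

Evaluate each candidate on input a=0, b=1, c=1:
  g3 stuck-at-0: g1=1, g2=1, g3=0 [stuck-at-0], g4=0 → 0 — eliminated
  g1 stuck-at-0: g1=0 [stuck-at-0], g2=1, g3=1, g4=1 → 1 — matches
Only g1 stuck-at-0 reproduces the observed 1.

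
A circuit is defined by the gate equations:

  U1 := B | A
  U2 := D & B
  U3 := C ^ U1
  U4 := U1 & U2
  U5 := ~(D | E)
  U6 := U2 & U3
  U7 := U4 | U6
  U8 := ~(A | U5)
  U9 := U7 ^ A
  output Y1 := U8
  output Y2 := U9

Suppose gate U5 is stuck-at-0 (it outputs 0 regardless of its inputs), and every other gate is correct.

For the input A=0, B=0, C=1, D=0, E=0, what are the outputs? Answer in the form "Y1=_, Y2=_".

Propagate with U5 forced: U1=0, U2=0, U3=1, U4=0, U5=0 [stuck-at-0], U6=0, U7=0, U8=1, U9=0.
So the outputs are Y1=1, Y2=0. (Without the fault they would be Y1=0, Y2=0.)

Y1=1, Y2=0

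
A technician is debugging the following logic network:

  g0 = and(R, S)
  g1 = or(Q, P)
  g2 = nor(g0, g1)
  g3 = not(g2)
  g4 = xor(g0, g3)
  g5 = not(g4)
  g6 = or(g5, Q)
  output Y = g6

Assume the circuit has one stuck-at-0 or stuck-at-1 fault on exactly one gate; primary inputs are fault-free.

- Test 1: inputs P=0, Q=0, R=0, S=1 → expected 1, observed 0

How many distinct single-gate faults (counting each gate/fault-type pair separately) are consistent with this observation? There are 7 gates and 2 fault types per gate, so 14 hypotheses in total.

6

Fault-free: g0=0, g1=0, g2=1, g3=0, g4=0, g5=1, g6=1 → 1. Observed 0.
  g0 stuck-at-0: output 1 ✗
  g0 stuck-at-1: output 1 ✗
  g1 stuck-at-0: output 1 ✗
  g1 stuck-at-1: output 0 ✓
  g2 stuck-at-0: output 0 ✓
  g2 stuck-at-1: output 1 ✗
  g3 stuck-at-0: output 1 ✗
  g3 stuck-at-1: output 0 ✓
  g4 stuck-at-0: output 1 ✗
  g4 stuck-at-1: output 0 ✓
  g5 stuck-at-0: output 0 ✓
  g5 stuck-at-1: output 1 ✗
  g6 stuck-at-0: output 0 ✓
  g6 stuck-at-1: output 1 ✗
Consistent faults: {g1 stuck-at-1, g2 stuck-at-0, g3 stuck-at-1, g4 stuck-at-1, g5 stuck-at-0, g6 stuck-at-0} — 6 in all.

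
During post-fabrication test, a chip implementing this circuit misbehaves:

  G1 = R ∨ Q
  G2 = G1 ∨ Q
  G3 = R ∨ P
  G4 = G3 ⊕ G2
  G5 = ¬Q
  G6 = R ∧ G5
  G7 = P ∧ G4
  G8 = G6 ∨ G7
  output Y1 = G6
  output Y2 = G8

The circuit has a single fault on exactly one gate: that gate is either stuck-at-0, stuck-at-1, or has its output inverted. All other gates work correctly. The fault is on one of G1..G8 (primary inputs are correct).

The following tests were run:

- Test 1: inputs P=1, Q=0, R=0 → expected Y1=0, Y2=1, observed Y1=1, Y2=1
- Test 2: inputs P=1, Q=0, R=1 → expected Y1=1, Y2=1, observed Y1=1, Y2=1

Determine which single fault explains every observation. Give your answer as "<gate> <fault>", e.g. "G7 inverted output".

Fault-free values for test 1 (P=1, Q=0, R=0): G1=0, G2=0, G3=1, G4=1, G5=1, G6=0, G7=1, G8=1, giving Y1=0, Y2=1. Observed Y1=1, Y2=1.
Test 1: faults giving observed Y1=1, Y2=1 are {G6 stuck-at-1, G6 inverted output}.
Test 2 (P=1, Q=0, R=1): fault-free G1=1, G2=1, G3=1, G4=0, G5=1, G6=1, G7=0, G8=1 → Y1=1, Y2=1; observed Y1=1, Y2=1. Eliminates G6 inverted output.
Only G6 stuck-at-1 is consistent with every test.

G6 stuck-at-1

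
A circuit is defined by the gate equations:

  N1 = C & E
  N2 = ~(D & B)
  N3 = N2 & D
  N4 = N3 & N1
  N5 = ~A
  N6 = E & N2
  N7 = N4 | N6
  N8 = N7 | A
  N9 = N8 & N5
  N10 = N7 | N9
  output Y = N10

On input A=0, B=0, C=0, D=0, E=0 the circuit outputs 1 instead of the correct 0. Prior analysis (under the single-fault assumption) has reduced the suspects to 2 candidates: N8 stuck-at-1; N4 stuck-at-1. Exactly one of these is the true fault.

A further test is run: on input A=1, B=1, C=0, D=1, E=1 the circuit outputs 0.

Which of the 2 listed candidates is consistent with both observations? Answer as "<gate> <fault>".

Evaluate each candidate on input A=1, B=1, C=0, D=1, E=1:
  N8 stuck-at-1: N1=0, N2=0, N3=0, N4=0, N5=0, N6=0, N7=0, N8=1 [stuck-at-1], N9=0, N10=0 → 0 — matches
  N4 stuck-at-1: N1=0, N2=0, N3=0, N4=1 [stuck-at-1], N5=0, N6=0, N7=1, N8=1, N9=0, N10=1 → 1 — eliminated
Only N8 stuck-at-1 reproduces the observed 0.

N8 stuck-at-1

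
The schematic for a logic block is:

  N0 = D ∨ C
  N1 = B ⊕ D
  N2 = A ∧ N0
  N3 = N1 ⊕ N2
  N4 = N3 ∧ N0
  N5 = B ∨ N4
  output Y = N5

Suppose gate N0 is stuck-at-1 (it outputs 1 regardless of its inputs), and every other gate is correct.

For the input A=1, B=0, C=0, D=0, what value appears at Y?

Propagate with N0 forced: N0=1 [stuck-at-1], N1=0, N2=1, N3=1, N4=1, N5=1.
So Y = 1. (Without the fault it would be 0.)

1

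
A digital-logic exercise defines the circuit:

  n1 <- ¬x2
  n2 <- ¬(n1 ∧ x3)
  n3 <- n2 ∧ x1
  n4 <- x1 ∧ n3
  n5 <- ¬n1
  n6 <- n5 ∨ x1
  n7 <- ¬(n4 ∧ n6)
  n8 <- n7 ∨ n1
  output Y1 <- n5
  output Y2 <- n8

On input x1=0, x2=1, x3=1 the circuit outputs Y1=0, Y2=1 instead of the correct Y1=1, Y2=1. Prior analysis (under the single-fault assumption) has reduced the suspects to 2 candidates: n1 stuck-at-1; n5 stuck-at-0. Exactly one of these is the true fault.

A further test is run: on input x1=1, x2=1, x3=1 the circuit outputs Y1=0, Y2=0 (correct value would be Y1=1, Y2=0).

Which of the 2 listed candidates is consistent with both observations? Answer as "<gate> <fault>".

n5 stuck-at-0

Evaluate each candidate on input x1=1, x2=1, x3=1:
  n1 stuck-at-1: n1=1 [stuck-at-1], n2=0, n3=0, n4=0, n5=0, n6=1, n7=1, n8=1 → Y1=0, Y2=1 — eliminated
  n5 stuck-at-0: n1=0, n2=1, n3=1, n4=1, n5=0 [stuck-at-0], n6=1, n7=0, n8=0 → Y1=0, Y2=0 — matches
Only n5 stuck-at-0 reproduces the observed Y1=0, Y2=0.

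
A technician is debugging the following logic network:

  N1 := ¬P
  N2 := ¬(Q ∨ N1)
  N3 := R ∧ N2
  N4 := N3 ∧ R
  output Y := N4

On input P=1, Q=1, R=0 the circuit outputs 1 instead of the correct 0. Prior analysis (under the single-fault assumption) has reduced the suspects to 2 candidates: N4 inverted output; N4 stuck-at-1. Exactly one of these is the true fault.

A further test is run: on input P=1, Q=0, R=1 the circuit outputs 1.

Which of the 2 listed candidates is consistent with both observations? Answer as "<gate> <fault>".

Evaluate each candidate on input P=1, Q=0, R=1:
  N4 inverted output: N1=0, N2=1, N3=1, N4=0 [inverted output] → 0 — eliminated
  N4 stuck-at-1: N1=0, N2=1, N3=1, N4=1 [stuck-at-1] → 1 — matches
Only N4 stuck-at-1 reproduces the observed 1.

N4 stuck-at-1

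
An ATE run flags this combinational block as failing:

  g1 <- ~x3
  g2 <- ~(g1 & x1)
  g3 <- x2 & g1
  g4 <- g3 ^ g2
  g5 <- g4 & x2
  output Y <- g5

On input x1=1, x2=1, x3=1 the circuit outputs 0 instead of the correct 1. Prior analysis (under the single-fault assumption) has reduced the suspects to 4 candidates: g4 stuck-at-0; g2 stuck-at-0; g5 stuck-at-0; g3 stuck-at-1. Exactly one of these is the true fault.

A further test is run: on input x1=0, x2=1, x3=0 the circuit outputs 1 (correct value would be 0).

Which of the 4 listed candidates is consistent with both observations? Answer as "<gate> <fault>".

Evaluate each candidate on input x1=0, x2=1, x3=0:
  g4 stuck-at-0: g1=1, g2=1, g3=1, g4=0 [stuck-at-0], g5=0 → 0 — eliminated
  g2 stuck-at-0: g1=1, g2=0 [stuck-at-0], g3=1, g4=1, g5=1 → 1 — matches
  g5 stuck-at-0: g1=1, g2=1, g3=1, g4=0, g5=0 [stuck-at-0] → 0 — eliminated
  g3 stuck-at-1: g1=1, g2=1, g3=1 [stuck-at-1], g4=0, g5=0 → 0 — eliminated
Only g2 stuck-at-0 reproduces the observed 1.

g2 stuck-at-0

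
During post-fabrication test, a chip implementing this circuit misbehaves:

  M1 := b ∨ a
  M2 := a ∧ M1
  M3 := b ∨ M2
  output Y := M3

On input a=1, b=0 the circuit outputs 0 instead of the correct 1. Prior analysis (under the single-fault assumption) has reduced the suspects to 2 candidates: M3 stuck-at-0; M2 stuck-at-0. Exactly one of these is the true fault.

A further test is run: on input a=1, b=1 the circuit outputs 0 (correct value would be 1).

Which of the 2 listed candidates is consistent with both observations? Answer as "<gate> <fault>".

M3 stuck-at-0

Evaluate each candidate on input a=1, b=1:
  M3 stuck-at-0: M1=1, M2=1, M3=0 [stuck-at-0] → 0 — matches
  M2 stuck-at-0: M1=1, M2=0 [stuck-at-0], M3=1 → 1 — eliminated
Only M3 stuck-at-0 reproduces the observed 0.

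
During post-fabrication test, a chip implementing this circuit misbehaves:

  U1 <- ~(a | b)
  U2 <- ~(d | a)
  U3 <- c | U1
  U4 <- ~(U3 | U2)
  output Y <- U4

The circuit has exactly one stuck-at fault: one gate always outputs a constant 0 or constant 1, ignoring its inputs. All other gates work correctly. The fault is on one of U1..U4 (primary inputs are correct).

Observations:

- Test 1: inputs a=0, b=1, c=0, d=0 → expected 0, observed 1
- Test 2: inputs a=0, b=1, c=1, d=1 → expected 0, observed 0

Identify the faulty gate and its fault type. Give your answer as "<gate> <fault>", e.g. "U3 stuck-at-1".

Fault-free values for test 1 (a=0, b=1, c=0, d=0): U1=0, U2=1, U3=0, U4=0, giving Y=0. Observed 1.
Test 1: faults giving observed 1 are {U2 stuck-at-0, U4 stuck-at-1}.
Test 2 (a=0, b=1, c=1, d=1): fault-free U1=0, U2=0, U3=1, U4=0 → 0; observed 0. Eliminates U4 stuck-at-1.
Only U2 stuck-at-0 is consistent with every test.

U2 stuck-at-0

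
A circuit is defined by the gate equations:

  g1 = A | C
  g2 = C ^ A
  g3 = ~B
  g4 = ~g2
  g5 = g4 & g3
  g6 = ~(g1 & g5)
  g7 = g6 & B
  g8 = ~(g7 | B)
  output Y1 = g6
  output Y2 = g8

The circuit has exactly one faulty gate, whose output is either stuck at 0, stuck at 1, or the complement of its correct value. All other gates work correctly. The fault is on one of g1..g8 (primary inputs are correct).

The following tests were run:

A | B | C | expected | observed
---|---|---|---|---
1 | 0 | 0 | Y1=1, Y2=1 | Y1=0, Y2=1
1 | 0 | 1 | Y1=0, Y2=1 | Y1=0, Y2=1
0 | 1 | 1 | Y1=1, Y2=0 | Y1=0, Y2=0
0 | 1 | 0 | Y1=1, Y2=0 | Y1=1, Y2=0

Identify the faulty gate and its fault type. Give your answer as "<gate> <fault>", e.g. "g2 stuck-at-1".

g5 stuck-at-1

Fault-free values for test 1 (A=1, B=0, C=0): g1=1, g2=1, g3=1, g4=0, g5=0, g6=1, g7=0, g8=1, giving Y1=1, Y2=1. Observed Y1=0, Y2=1.
Test 1: faults giving observed Y1=0, Y2=1 are {g2 stuck-at-0, g2 inverted output, g4 stuck-at-1, g4 inverted output, g5 stuck-at-1, g5 inverted output, g6 stuck-at-0, g6 inverted output}.
Test 2 (A=1, B=0, C=1): fault-free g1=1, g2=0, g3=1, g4=1, g5=1, g6=0, g7=0, g8=1 → Y1=0, Y2=1; observed Y1=0, Y2=1. Eliminates g2 inverted output, g4 inverted output, g5 inverted output, g6 inverted output.
Test 3 (A=0, B=1, C=1): fault-free g1=1, g2=1, g3=0, g4=0, g5=0, g6=1, g7=1, g8=0 → Y1=1, Y2=0; observed Y1=0, Y2=0. Eliminates g2 stuck-at-0, g4 stuck-at-1.
Test 4 (A=0, B=1, C=0): fault-free g1=0, g2=0, g3=0, g4=1, g5=0, g6=1, g7=1, g8=0 → Y1=1, Y2=0; observed Y1=1, Y2=0. Eliminates g6 stuck-at-0.
Only g5 stuck-at-1 is consistent with every test.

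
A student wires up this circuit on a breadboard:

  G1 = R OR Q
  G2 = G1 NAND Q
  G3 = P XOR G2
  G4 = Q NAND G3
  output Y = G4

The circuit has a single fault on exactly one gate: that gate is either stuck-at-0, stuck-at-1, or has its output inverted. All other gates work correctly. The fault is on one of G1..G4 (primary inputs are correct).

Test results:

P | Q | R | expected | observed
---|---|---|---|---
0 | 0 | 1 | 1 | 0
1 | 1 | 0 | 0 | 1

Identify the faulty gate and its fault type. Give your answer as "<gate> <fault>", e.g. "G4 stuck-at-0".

G4 inverted output

Fault-free values for test 1 (P=0, Q=0, R=1): G1=1, G2=1, G3=1, G4=1, giving Y=1. Observed 0.
Test 1: faults giving observed 0 are {G4 stuck-at-0, G4 inverted output}.
Test 2 (P=1, Q=1, R=0): fault-free G1=1, G2=0, G3=1, G4=0 → 0; observed 1. Eliminates G4 stuck-at-0.
Only G4 inverted output is consistent with every test.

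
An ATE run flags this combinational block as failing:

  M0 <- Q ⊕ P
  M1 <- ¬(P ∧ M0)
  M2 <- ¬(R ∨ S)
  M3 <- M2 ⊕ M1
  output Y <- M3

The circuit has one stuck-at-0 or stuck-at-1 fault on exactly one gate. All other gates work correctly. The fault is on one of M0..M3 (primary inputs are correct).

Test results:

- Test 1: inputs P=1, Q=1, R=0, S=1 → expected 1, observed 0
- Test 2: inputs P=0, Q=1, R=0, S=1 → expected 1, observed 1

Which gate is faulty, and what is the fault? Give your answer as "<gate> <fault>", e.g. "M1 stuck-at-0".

Fault-free values for test 1 (P=1, Q=1, R=0, S=1): M0=0, M1=1, M2=0, M3=1, giving Y=1. Observed 0.
Test 1: faults giving observed 0 are {M0 stuck-at-1, M1 stuck-at-0, M2 stuck-at-1, M3 stuck-at-0}.
Test 2 (P=0, Q=1, R=0, S=1): fault-free M0=1, M1=1, M2=0, M3=1 → 1; observed 1. Eliminates M1 stuck-at-0, M2 stuck-at-1, M3 stuck-at-0.
Only M0 stuck-at-1 is consistent with every test.

M0 stuck-at-1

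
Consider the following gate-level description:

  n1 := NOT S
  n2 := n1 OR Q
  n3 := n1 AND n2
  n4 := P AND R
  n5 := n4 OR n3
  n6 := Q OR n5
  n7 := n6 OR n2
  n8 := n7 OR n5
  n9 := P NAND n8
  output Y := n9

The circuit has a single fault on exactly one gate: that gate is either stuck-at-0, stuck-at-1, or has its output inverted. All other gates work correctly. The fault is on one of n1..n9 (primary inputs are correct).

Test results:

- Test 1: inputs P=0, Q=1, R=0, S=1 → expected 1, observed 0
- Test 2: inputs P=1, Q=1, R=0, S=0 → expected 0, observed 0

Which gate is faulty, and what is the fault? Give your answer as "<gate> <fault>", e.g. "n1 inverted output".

n9 stuck-at-0

Fault-free values for test 1 (P=0, Q=1, R=0, S=1): n1=0, n2=1, n3=0, n4=0, n5=0, n6=1, n7=1, n8=1, n9=1, giving Y=1. Observed 0.
Test 1: faults giving observed 0 are {n9 stuck-at-0, n9 inverted output}.
Test 2 (P=1, Q=1, R=0, S=0): fault-free n1=1, n2=1, n3=1, n4=0, n5=1, n6=1, n7=1, n8=1, n9=0 → 0; observed 0. Eliminates n9 inverted output.
Only n9 stuck-at-0 is consistent with every test.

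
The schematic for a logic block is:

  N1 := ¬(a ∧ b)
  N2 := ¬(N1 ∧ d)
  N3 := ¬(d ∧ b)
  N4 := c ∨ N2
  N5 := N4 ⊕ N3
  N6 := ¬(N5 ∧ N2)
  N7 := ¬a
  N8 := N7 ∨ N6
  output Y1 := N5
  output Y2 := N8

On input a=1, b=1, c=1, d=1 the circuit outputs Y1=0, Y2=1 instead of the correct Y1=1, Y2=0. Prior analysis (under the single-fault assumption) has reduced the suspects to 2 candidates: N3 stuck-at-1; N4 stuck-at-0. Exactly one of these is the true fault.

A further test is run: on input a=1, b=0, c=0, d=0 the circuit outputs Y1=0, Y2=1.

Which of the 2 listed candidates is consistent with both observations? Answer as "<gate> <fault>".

Evaluate each candidate on input a=1, b=0, c=0, d=0:
  N3 stuck-at-1: N1=1, N2=1, N3=1 [stuck-at-1], N4=1, N5=0, N6=1, N7=0, N8=1 → Y1=0, Y2=1 — matches
  N4 stuck-at-0: N1=1, N2=1, N3=1, N4=0 [stuck-at-0], N5=1, N6=0, N7=0, N8=0 → Y1=1, Y2=0 — eliminated
Only N3 stuck-at-1 reproduces the observed Y1=0, Y2=1.

N3 stuck-at-1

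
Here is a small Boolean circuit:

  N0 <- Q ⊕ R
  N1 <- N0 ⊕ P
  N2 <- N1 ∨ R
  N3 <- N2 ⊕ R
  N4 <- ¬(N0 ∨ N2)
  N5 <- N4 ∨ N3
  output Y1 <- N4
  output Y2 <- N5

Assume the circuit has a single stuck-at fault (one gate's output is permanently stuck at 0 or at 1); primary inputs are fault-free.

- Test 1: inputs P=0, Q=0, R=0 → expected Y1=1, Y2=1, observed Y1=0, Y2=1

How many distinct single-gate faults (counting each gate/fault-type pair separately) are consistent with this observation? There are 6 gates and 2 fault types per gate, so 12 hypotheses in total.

Fault-free: N0=0, N1=0, N2=0, N3=0, N4=1, N5=1 → Y1=1, Y2=1. Observed Y1=0, Y2=1.
  N0 stuck-at-0: output Y1=1, Y2=1 ✗
  N0 stuck-at-1: output Y1=0, Y2=1 ✓
  N1 stuck-at-0: output Y1=1, Y2=1 ✗
  N1 stuck-at-1: output Y1=0, Y2=1 ✓
  N2 stuck-at-0: output Y1=1, Y2=1 ✗
  N2 stuck-at-1: output Y1=0, Y2=1 ✓
  N3 stuck-at-0: output Y1=1, Y2=1 ✗
  N3 stuck-at-1: output Y1=1, Y2=1 ✗
  N4 stuck-at-0: output Y1=0, Y2=0 ✗
  N4 stuck-at-1: output Y1=1, Y2=1 ✗
  N5 stuck-at-0: output Y1=1, Y2=0 ✗
  N5 stuck-at-1: output Y1=1, Y2=1 ✗
Consistent faults: {N0 stuck-at-1, N1 stuck-at-1, N2 stuck-at-1} — 3 in all.

3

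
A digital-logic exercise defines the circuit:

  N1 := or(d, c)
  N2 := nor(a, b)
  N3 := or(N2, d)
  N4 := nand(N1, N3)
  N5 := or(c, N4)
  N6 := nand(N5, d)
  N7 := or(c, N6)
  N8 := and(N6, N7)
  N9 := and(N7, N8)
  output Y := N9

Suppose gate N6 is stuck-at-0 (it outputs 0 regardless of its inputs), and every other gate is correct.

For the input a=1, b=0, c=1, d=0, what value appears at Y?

Propagate with N6 forced: N1=1, N2=0, N3=0, N4=1, N5=1, N6=0 [stuck-at-0], N7=1, N8=0, N9=0.
So Y = 0. (Without the fault it would be 1.)

0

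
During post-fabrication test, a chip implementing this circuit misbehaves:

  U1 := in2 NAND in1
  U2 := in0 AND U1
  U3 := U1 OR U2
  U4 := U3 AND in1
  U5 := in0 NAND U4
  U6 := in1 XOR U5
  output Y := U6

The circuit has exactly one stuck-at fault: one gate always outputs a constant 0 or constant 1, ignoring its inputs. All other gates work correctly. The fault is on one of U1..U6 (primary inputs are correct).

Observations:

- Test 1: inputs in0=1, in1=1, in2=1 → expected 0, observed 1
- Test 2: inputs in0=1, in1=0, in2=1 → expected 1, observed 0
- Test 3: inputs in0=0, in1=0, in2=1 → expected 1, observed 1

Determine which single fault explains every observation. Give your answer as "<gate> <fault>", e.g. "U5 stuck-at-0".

U4 stuck-at-1

Fault-free values for test 1 (in0=1, in1=1, in2=1): U1=0, U2=0, U3=0, U4=0, U5=1, U6=0, giving Y=0. Observed 1.
Test 1: faults giving observed 1 are {U1 stuck-at-1, U2 stuck-at-1, U3 stuck-at-1, U4 stuck-at-1, U5 stuck-at-0, U6 stuck-at-1}.
Test 2 (in0=1, in1=0, in2=1): fault-free U1=1, U2=1, U3=1, U4=0, U5=1, U6=1 → 1; observed 0. Eliminates U1 stuck-at-1, U2 stuck-at-1, U3 stuck-at-1, U6 stuck-at-1.
Test 3 (in0=0, in1=0, in2=1): fault-free U1=1, U2=0, U3=1, U4=0, U5=1, U6=1 → 1; observed 1. Eliminates U5 stuck-at-0.
Only U4 stuck-at-1 is consistent with every test.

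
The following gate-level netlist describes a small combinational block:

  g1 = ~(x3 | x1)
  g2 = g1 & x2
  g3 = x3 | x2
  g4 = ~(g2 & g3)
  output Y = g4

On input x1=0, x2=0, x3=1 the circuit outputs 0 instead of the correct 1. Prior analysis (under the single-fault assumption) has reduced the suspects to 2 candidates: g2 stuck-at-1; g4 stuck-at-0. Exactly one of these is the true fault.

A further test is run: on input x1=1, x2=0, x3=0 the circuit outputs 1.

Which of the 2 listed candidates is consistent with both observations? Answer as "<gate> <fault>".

Evaluate each candidate on input x1=1, x2=0, x3=0:
  g2 stuck-at-1: g1=0, g2=1 [stuck-at-1], g3=0, g4=1 → 1 — matches
  g4 stuck-at-0: g1=0, g2=0, g3=0, g4=0 [stuck-at-0] → 0 — eliminated
Only g2 stuck-at-1 reproduces the observed 1.

g2 stuck-at-1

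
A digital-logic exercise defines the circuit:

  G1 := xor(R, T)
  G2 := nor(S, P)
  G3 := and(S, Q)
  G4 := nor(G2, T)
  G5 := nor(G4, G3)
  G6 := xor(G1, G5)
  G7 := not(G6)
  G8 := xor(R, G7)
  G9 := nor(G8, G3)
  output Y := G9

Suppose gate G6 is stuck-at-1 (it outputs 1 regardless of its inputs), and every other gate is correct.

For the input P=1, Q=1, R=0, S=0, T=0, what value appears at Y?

1

Propagate with G6 forced: G1=0, G2=0, G3=0, G4=1, G5=0, G6=1 [stuck-at-1], G7=0, G8=0, G9=1.
So Y = 1. (Without the fault it would be 0.)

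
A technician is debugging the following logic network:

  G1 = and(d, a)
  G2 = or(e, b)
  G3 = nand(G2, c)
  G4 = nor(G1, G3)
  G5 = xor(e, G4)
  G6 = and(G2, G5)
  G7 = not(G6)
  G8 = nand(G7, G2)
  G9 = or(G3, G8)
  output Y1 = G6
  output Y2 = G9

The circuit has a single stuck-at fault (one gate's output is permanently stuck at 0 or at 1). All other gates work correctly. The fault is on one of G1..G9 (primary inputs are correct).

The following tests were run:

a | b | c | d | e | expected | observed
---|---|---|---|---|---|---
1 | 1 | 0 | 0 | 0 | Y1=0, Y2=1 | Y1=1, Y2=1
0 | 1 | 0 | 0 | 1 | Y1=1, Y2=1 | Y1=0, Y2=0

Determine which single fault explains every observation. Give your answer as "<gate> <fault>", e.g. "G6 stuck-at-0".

G3 stuck-at-0

Fault-free values for test 1 (a=1, b=1, c=0, d=0, e=0): G1=0, G2=1, G3=1, G4=0, G5=0, G6=0, G7=1, G8=0, G9=1, giving Y1=0, Y2=1. Observed Y1=1, Y2=1.
Test 1: faults giving observed Y1=1, Y2=1 are {G3 stuck-at-0, G4 stuck-at-1, G5 stuck-at-1, G6 stuck-at-1}.
Test 2 (a=0, b=1, c=0, d=0, e=1): fault-free G1=0, G2=1, G3=1, G4=0, G5=1, G6=1, G7=0, G8=1, G9=1 → Y1=1, Y2=1; observed Y1=0, Y2=0. Eliminates G4 stuck-at-1, G5 stuck-at-1, G6 stuck-at-1.
Only G3 stuck-at-0 is consistent with every test.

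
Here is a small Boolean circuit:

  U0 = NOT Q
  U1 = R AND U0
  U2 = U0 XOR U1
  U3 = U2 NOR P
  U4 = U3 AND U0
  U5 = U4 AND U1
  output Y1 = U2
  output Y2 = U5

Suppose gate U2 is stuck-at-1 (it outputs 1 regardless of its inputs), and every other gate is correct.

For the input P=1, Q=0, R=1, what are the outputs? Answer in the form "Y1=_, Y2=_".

Propagate with U2 forced: U0=1, U1=1, U2=1 [stuck-at-1], U3=0, U4=0, U5=0.
So the outputs are Y1=1, Y2=0. (Without the fault they would be Y1=0, Y2=0.)

Y1=1, Y2=0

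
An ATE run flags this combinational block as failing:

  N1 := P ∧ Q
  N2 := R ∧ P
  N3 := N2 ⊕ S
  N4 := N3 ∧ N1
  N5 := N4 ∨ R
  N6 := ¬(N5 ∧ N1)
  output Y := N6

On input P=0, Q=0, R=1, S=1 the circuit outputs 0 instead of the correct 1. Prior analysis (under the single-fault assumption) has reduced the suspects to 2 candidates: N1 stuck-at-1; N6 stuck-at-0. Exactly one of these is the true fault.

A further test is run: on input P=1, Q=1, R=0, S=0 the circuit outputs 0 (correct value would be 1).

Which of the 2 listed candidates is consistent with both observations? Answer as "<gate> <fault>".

Evaluate each candidate on input P=1, Q=1, R=0, S=0:
  N1 stuck-at-1: N1=1 [stuck-at-1], N2=0, N3=0, N4=0, N5=0, N6=1 → 1 — eliminated
  N6 stuck-at-0: N1=1, N2=0, N3=0, N4=0, N5=0, N6=0 [stuck-at-0] → 0 — matches
Only N6 stuck-at-0 reproduces the observed 0.

N6 stuck-at-0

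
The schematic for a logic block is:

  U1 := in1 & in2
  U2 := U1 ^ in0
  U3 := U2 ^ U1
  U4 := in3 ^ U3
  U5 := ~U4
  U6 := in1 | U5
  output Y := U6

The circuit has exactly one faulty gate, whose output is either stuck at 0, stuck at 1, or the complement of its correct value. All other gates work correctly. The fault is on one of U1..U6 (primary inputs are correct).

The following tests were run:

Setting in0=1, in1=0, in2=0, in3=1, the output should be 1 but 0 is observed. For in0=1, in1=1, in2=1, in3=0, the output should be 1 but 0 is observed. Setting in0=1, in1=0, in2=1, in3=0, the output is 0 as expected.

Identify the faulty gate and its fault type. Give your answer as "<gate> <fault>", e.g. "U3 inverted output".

U6 stuck-at-0

Fault-free values for test 1 (in0=1, in1=0, in2=0, in3=1): U1=0, U2=1, U3=1, U4=0, U5=1, U6=1, giving Y=1. Observed 0.
Test 1: faults giving observed 0 are {U2 stuck-at-0, U2 inverted output, U3 stuck-at-0, U3 inverted output, U4 stuck-at-1, U4 inverted output, U5 stuck-at-0, U5 inverted output, U6 stuck-at-0, U6 inverted output}.
Test 2 (in0=1, in1=1, in2=1, in3=0): fault-free U1=1, U2=0, U3=1, U4=1, U5=0, U6=1 → 1; observed 0. Eliminates U2 stuck-at-0, U2 inverted output, U3 stuck-at-0, U3 inverted output, U4 stuck-at-1, U4 inverted output, U5 stuck-at-0, U5 inverted output.
Test 3 (in0=1, in1=0, in2=1, in3=0): fault-free U1=0, U2=1, U3=1, U4=1, U5=0, U6=0 → 0; observed 0. Eliminates U6 inverted output.
Only U6 stuck-at-0 is consistent with every test.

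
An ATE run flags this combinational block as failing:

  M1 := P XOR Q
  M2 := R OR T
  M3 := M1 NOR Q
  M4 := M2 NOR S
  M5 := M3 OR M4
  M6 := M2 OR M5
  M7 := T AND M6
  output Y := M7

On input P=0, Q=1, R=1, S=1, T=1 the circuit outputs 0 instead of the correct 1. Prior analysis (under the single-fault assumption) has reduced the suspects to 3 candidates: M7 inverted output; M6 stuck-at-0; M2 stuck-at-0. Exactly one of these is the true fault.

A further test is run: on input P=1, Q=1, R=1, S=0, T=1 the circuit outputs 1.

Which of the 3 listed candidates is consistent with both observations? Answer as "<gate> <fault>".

M2 stuck-at-0

Evaluate each candidate on input P=1, Q=1, R=1, S=0, T=1:
  M7 inverted output: M1=0, M2=1, M3=0, M4=0, M5=0, M6=1, M7=0 [inverted output] → 0 — eliminated
  M6 stuck-at-0: M1=0, M2=1, M3=0, M4=0, M5=0, M6=0 [stuck-at-0], M7=0 → 0 — eliminated
  M2 stuck-at-0: M1=0, M2=0 [stuck-at-0], M3=0, M4=1, M5=1, M6=1, M7=1 → 1 — matches
Only M2 stuck-at-0 reproduces the observed 1.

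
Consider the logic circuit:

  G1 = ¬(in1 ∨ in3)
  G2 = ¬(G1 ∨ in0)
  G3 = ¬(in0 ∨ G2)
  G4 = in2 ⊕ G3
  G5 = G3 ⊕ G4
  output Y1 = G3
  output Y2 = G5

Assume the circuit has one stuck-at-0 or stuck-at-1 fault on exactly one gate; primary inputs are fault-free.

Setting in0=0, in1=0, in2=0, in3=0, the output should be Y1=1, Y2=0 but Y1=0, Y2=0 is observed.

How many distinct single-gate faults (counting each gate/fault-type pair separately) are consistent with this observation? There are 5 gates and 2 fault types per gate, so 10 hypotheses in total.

3

Fault-free: G1=1, G2=0, G3=1, G4=1, G5=0 → Y1=1, Y2=0. Observed Y1=0, Y2=0.
  G1 stuck-at-0: output Y1=0, Y2=0 ✓
  G1 stuck-at-1: output Y1=1, Y2=0 ✗
  G2 stuck-at-0: output Y1=1, Y2=0 ✗
  G2 stuck-at-1: output Y1=0, Y2=0 ✓
  G3 stuck-at-0: output Y1=0, Y2=0 ✓
  G3 stuck-at-1: output Y1=1, Y2=0 ✗
  G4 stuck-at-0: output Y1=1, Y2=1 ✗
  G4 stuck-at-1: output Y1=1, Y2=0 ✗
  G5 stuck-at-0: output Y1=1, Y2=0 ✗
  G5 stuck-at-1: output Y1=1, Y2=1 ✗
Consistent faults: {G1 stuck-at-0, G2 stuck-at-1, G3 stuck-at-0} — 3 in all.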